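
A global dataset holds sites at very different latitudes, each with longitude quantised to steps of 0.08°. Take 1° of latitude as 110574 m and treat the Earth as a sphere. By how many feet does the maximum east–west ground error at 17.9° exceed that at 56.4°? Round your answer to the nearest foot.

With a 0.08° grid the true value lies within half a step, ±0.08°/2 = ±0.04°, of the stored one.
Error at 17.9° = 0.04° × 110574 × cos 17.9° ≈ 4423 × 0.9516 = 4208.9 m.
Error at 56.4° = 0.04° × 110574 × cos 56.4° ≈ 4423 × 0.5534 = 2447.6 m.
Difference: 4208.9 − 2447.6 = 1761.2 m.
Converting: 1761.24 m × 3.2808 ft/m ≈ 5778.3 ft.

5778 feet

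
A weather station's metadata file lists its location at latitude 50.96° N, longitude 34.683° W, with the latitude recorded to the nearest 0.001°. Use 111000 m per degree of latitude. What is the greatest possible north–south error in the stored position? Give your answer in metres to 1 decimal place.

55.5 metres

Rounding to 3 decimal places leaves the latitude within ±0.0005° of the true value.
So the N–S error is at most 0.0005 × 111000 = 55.5 m.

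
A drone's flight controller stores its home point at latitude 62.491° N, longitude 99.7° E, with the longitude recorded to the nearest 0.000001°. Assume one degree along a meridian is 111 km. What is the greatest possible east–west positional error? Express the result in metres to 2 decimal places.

0.03 metres

Rounding to 6 decimal places leaves the longitude within ±5e-07° of the true value.
At latitude 62.491° a degree of longitude spans 111000 m × cos 62.491° = 111000 × 0.4619 ≈ 51269.6 m.
So at most 5e-07° × 51269.6 ≈ 0.0256348 m east–west.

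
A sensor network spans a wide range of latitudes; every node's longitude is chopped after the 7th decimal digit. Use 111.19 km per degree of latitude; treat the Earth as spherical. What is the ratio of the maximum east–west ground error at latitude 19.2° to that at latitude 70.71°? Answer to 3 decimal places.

2.859

Truncating at 7 decimal places can drop up to a full unit in the last place, so the longitude may be off by as much as 1e-07°.
At 19.2°: 1e-07° × 111190 × cos 19.2° = 1e-07 × 111190 × 0.9444 ≈ 0.010501 m.
Error at 70.71° = 1e-07° × 111190 × cos 70.71° ≈ 0.011119 × 0.3303 = 0.0036732 m.
The ratio reduces to cos 19.2° / cos 70.71° = 0.9444/0.3303 ≈ 2.8587.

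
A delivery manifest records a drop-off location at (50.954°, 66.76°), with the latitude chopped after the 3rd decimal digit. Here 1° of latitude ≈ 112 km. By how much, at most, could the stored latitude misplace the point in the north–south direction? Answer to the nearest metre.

112 metres

Truncating at 3 decimal places can drop up to a full unit in the last place, so the latitude may be off by as much as 0.001°.
North–south distance: 0.001° × 112000 m/° = 112 m.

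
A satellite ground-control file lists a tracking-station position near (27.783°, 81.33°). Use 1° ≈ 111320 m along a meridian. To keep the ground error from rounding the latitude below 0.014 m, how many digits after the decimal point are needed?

7

One degree of latitude covers 111320 m.
N decimal places → at most half a unit in the last place, 0.5 × 10⁻ᴺ° = 111320/2 × 10⁻ᴺ m.
Setting 55660 × 10⁻ᴺ ≤ 0.014 gives 10ᴺ ≥ 3.976e+06, i.e. N ≥ 6.60.
So 7 decimal places suffice (0.00557 m); 6 would allow up to 0.0557 m.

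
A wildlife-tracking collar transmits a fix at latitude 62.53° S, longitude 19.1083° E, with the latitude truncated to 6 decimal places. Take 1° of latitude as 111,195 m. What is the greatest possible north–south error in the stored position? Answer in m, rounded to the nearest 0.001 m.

0.111 m

Truncating at 6 decimal places can drop up to a full unit in the last place, so the latitude may be off by as much as 1e-06°.
So the N–S error is at most 1e-06 × 111195 = 0.111195 m.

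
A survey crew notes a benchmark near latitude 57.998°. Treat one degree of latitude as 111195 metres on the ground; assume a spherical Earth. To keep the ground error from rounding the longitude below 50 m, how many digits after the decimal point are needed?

3 decimal places

At 57.998° one degree of longitude covers 111195 × cos 57.998° ≈ 111195 × 0.5299 ≈ 58927.7 m.
N decimal places → at most half a unit in the last place, 0.5 × 10⁻ᴺ° = 58927.7/2 × 10⁻ᴺ m.
Setting 29463.8 × 10⁻ᴺ ≤ 50 gives 10ᴺ ≥ 589.3, i.e. N ≥ 2.77.
At 2 places the error can reach 295 m, but 3 places keeps it to 29.5 m.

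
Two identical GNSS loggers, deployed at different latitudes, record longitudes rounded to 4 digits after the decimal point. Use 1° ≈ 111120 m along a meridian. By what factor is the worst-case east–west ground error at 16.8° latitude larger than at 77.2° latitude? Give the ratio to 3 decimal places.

Rounding to 4 decimal places leaves the longitude within ±5e-05° of the true value.
Error at 16.8° = 5e-05° × 111120 × cos 16.8° ≈ 5.556 × 0.9573 = 5.3189 m.
At 77.2°: 5e-05° × 111120 × cos 77.2° = 5e-05 × 111120 × 0.2215 ≈ 1.2309 m.
The ratio reduces to cos 16.8° / cos 77.2° = 0.9573/0.2215 ≈ 4.3210.

4.321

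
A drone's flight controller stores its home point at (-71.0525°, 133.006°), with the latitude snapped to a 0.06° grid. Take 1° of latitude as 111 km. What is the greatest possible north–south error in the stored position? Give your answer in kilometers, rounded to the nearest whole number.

With a 0.06° grid the true value lies within half a step, ±0.06°/2 = ±0.03°, of the stored one.
So the N–S error is at most 0.03 × 111000 = 3330 m.
That is 3330 m = 3.33 km.

3 kilometers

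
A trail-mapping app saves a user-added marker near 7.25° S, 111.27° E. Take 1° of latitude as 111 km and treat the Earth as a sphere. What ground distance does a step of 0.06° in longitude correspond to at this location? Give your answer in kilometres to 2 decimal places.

6.61 kilometres

At 7.25° a degree of longitude is 111000 × cos 7.25° ≈ 110113 m, so 0.06° corresponds to 6606.75 m.
That is 6606.75 m = 6.6068 km.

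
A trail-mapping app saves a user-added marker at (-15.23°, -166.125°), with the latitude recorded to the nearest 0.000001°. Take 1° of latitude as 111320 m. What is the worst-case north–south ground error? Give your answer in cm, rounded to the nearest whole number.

6 cm

Rounding to 6 decimal places leaves the latitude within ±5e-07° of the true value.
So the N–S error is at most 5e-07 × 111320 = 0.05566 m.
That is 0.05566 m = 5.566 cm.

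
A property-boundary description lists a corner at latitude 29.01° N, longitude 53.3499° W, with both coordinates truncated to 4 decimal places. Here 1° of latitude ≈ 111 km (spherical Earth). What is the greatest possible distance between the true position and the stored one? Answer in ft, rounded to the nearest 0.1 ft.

Truncating at 4 decimal places can drop up to a full unit in the last place, so each coordinate may be off by as much as 0.0001°.
Latitude error → 0.0001 × 111000 = 11.1 m along the meridian.
East–west component at 29.01°: 0.0001° × 111000 × cos 29.01° ≈ 0.0001 × 97073.4 ≈ 9.70734 m.
Worst case both components are at the extreme and orthogonal: √(11.1² + 9.70734²) ≈ 14.7459 m.
Converting: 14.7459 m × 3.2808 ft/m ≈ 48.379 ft.

48.4 ft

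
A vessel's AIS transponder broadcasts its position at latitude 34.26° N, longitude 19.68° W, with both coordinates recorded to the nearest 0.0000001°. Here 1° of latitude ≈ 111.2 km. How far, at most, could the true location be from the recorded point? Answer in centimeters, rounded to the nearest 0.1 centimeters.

0.7 centimeters

Rounding to 7 decimal places leaves each coordinate within ±5e-08° of the true value.
N–S: 5e-08° × 111200 m/° = 0.00556 m.
E–W at 34.26°: 5e-08° × 111200 × cos 34.26° = 5e-08 × 111200 × 0.8265 ≈ 0.00459529 m.
Combining orthogonally: (0.00556² + 0.00459529²)^½ ≈ 0.0072132 m.
That is 0.0072132 m = 0.72132 cm.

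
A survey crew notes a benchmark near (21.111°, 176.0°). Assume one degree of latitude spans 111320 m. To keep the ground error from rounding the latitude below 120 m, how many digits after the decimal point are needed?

3

One degree of latitude covers 111320 m.
N decimal places → at most half a unit in the last place, 0.5 × 10⁻ᴺ° = 111320/2 × 10⁻ᴺ m.
Need 0.5 × 111320 × 10⁻ᴺ ≤ 120 → 10⁻ᴺ ≤ 2.156e-03, so N ≥ 2.67.
N = 2 would give 557 m (too coarse); N = 3 gives 55.7 m ≤ 120 m.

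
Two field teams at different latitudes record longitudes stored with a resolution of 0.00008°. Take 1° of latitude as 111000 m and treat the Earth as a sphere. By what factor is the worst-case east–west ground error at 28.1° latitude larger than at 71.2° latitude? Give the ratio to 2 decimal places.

With a 0.00008° grid the true value lies within half a step, ±0.00008°/2 = ±4e-05°, of the stored one.
At 28.1°: 4e-05° × 111000 × cos 28.1° = 4e-05 × 111000 × 0.8821 ≈ 3.9166 m.
Error at 71.2° = 4e-05° × 111000 × cos 71.2° ≈ 4.44 × 0.3223 = 1.4309 m.
The ratio reduces to cos 28.1° / cos 71.2° = 0.8821/0.3223 ≈ 2.7373.

2.74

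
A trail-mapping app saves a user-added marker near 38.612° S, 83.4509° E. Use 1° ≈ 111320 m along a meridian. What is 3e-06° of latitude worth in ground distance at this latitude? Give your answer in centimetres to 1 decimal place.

33.4 centimetres

3e-06° × 111320 m/° = 0.33396 m.
That is 0.33396 m = 33.396 cm.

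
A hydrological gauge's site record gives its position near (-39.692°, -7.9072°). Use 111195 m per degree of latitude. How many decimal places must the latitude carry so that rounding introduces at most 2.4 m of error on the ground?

5 decimal places

One degree of latitude covers 111195 m.
N decimal places → at most half a unit in the last place, 0.5 × 10⁻ᴺ° = 111195/2 × 10⁻ᴺ m.
Need 0.5 × 111195 × 10⁻ᴺ ≤ 2.4 → 10⁻ᴺ ≤ 4.317e-05, so N ≥ 4.36.
N = 4 would give 5.56 m (too coarse); N = 5 gives 0.556 m ≤ 2.4 m.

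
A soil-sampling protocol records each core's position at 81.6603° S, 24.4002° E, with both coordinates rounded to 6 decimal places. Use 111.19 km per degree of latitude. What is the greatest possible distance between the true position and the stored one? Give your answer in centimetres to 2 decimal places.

5.62 centimetres

Rounding to 6 decimal places leaves each coordinate within ±5e-07° of the true value.
North–south component: 5e-07° × 111190 = 0.055595 m.
E–W at 81.6603°: 5e-07° × 111190 × cos 81.6603° = 5e-07 × 111190 × 0.1450 ≈ 0.0080636 m.
Worst case both components are at the extreme and orthogonal: √(0.055595² + 0.0080636²) ≈ 0.0561767 m.
That is 0.0561767 m = 5.6177 cm.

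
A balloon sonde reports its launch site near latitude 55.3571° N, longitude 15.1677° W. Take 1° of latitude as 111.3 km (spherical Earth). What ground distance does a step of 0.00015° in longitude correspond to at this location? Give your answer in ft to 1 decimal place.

31.1 ft

At 55.3571° a degree of longitude is 111300 × cos 55.3571° ≈ 63269.6 m, so 0.00015° corresponds to 9.49044 m.
Converting: 9.49044 m × 3.2808 ft/m ≈ 31.137 ft.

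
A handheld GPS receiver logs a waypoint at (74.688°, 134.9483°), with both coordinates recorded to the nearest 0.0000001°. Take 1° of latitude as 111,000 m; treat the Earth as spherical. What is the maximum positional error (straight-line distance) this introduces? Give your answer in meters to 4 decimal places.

0.0057 meters

Rounding to 7 decimal places leaves each coordinate within ±5e-08° of the true value.
Latitude error → 5e-08 × 111000 = 0.00555 m along the meridian.
Longitude error → 5e-08 × 111000 × cos 74.688° = 5e-08 × 111000 × 0.2641 ≈ 0.00146562 m.
Combining orthogonally: (0.00555² + 0.00146562²)^½ ≈ 0.00574026 m.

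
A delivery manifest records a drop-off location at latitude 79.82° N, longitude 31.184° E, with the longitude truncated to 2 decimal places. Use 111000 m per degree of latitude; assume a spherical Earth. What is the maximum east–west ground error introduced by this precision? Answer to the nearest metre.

196 metres

Truncating at 2 decimal places can drop up to a full unit in the last place, so the longitude may be off by as much as 0.01°.
At latitude 79.82° a degree of longitude spans 111000 m × cos 79.82° = 111000 × 0.1767 ≈ 19618.3 m.
So at most 0.01° × 19618.3 ≈ 196.183 m east–west.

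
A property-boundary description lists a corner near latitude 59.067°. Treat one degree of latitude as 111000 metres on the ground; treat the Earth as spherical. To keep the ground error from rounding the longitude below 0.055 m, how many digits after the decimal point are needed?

At 59.067° one degree of longitude covers 111000 × cos 59.067° ≈ 111000 × 0.5140 ≈ 57057.9 m.
N decimal places → at most half a unit in the last place, 0.5 × 10⁻ᴺ° = 57057.9/2 × 10⁻ᴺ m.
Need 0.5 × 57057.9 × 10⁻ᴺ ≤ 0.055 → 10⁻ᴺ ≤ 1.928e-06, so N ≥ 5.71.
At 5 places the error can reach 0.285 m, but 6 places keeps it to 0.0285 m.

6 decimal places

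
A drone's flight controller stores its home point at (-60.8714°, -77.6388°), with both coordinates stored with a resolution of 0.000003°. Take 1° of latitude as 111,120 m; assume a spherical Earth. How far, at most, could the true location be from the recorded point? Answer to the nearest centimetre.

With a 0.000003° grid the true value lies within half a step, ±0.000003°/2 = ±1.5e-06°, of the stored one.
N–S: 1.5e-06° × 111120 m/° = 0.16668 m.
East–west component at 60.8714°: 1.5e-06° × 111120 × cos 60.8714° ≈ 1.5e-06 × 54090 ≈ 0.0811351 m.
The two errors are perpendicular, so the maximum displacement is √(0.16668² + 0.0811351²) ≈ 0.185378 m.
That is 0.185378 m = 18.538 cm.

19 centimetres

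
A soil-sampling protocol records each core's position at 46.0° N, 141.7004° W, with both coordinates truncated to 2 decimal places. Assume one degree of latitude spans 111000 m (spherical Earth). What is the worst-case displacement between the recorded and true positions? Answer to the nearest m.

1352 m

Truncating at 2 decimal places can drop up to a full unit in the last place, so each coordinate may be off by as much as 0.01°.
North–south component: 0.01° × 111000 = 1110 m.
Longitude error → 0.01 × 111000 × cos 46° = 0.01 × 111000 × 0.6947 ≈ 771.071 m.
Combining orthogonally: (1110² + 771.071²)^½ ≈ 1351.54 m.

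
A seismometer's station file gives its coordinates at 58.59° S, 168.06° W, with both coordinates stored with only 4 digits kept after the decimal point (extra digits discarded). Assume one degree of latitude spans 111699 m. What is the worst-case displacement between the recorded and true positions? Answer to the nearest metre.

Truncating at 4 decimal places can drop up to a full unit in the last place, so each coordinate may be off by as much as 0.0001°.
North–south component: 0.0001° × 111699 = 11.1699 m.
Longitude error → 0.0001 × 111699 × cos 58.59° = 0.0001 × 111699 × 0.5212 ≈ 5.82129 m.
Combining orthogonally: (11.1699² + 5.82129²)^½ ≈ 12.5958 m.

13 metres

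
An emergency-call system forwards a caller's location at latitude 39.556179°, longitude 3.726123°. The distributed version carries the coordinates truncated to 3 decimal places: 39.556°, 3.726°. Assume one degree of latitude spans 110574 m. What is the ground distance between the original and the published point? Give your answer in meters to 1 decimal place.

22.4 meters

Δlat = 39.556179 − 39.556 = +0.000179°; Δlon = 3.726123 − 3.726 = +0.000123°.
N–S: 0.000179° × 110574 m/° = 19.7927 m.
E–W at 39.556°: 0.000123° × 110574 × cos 39.556° = 0.000123 × 110574 × 0.7710 ≈ 10.4861 m.
Distance: √(19.7927² + 10.4861²) ≈ 22.3989 m.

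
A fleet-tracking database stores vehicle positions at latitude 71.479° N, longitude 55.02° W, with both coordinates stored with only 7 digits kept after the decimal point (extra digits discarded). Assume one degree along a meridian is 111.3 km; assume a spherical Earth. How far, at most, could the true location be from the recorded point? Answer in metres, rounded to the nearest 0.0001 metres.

Truncating at 7 decimal places can drop up to a full unit in the last place, so each coordinate may be off by as much as 1e-07°.
N–S: 1e-07° × 111300 m/° = 0.01113 m.
Longitude error → 1e-07 × 111300 × cos 71.479° = 1e-07 × 111300 × 0.3177 ≈ 0.00353547 m.
Worst case both components are at the extreme and orthogonal: √(0.01113² + 0.00353547²) ≈ 0.011678 m.

0.0117 metres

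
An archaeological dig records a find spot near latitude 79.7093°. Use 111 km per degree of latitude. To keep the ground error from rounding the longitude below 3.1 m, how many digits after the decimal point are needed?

At 79.7093° one degree of longitude covers 111000 × cos 79.7093° ≈ 111000 × 0.1786 ≈ 19829.3 m.
N decimal places → at most half a unit in the last place, 0.5 × 10⁻ᴺ° = 19829.3/2 × 10⁻ᴺ m.
Need 0.5 × 19829.3 × 10⁻ᴺ ≤ 3.1 → 10⁻ᴺ ≤ 3.127e-04, so N ≥ 3.50.
N = 3 would give 9.91 m (too coarse); N = 4 gives 0.991 m ≤ 3.1 m.

4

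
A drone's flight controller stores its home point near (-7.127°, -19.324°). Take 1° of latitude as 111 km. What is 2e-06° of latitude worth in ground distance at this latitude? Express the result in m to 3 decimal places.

Along a meridian 2e-06° is 2e-06 × 111000 = 0.222 m.

0.222 m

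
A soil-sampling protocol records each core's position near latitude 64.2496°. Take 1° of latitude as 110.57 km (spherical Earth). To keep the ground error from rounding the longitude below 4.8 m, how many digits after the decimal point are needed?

4

At 64.2496° one degree of longitude covers 110570 × cos 64.2496° ≈ 110570 × 0.4345 ≈ 48037.3 m.
N decimal places → at most half a unit in the last place, 0.5 × 10⁻ᴺ° = 48037.3/2 × 10⁻ᴺ m.
Need 0.5 × 48037.3 × 10⁻ᴺ ≤ 4.8 → 10⁻ᴺ ≤ 1.998e-04, so N ≥ 3.70.
So 4 decimal places suffice (2.4 m); 3 would allow up to 24 m.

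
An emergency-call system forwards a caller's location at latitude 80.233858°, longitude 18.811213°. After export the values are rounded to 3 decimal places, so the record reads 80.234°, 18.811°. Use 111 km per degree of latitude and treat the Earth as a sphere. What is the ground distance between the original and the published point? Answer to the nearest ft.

The latitude changed by -0.000142° and the longitude by +0.000213°.
N–S: -0.000142° × 111000 m/° = -15.762 m.
E–W at 80.234°: 0.000213° × 111000 × cos 80.234° = 0.000213 × 111000 × 0.1696 ≈ 4.01044 m.
Combined displacement = (15.762² + 4.01044²)^½ ≈ 16.2642 m.
Converting: 16.2642 m × 3.2808 ft/m ≈ 53.36 ft.

53 ft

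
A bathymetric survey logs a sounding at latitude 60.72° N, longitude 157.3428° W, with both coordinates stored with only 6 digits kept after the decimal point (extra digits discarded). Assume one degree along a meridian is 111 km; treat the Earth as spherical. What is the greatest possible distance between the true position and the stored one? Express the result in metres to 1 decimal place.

Truncating at 6 decimal places can drop up to a full unit in the last place, so each coordinate may be off by as much as 1e-06°.
North–south component: 1e-06° × 111000 = 0.111 m.
East–west component at 60.72°: 1e-06° × 111000 × cos 60.72° ≈ 1e-06 × 54287.7 ≈ 0.0542877 m.
Worst case both components are at the extreme and orthogonal: √(0.111² + 0.0542877²) ≈ 0.123564 m.

0.1 metres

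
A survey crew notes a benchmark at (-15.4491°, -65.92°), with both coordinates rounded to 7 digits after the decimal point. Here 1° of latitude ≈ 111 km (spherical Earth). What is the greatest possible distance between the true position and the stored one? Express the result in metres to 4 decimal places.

Rounding to 7 decimal places leaves each coordinate within ±5e-08° of the true value.
North–south component: 5e-08° × 111000 = 0.00555 m.
East–west component at 15.4491°: 5e-08° × 111000 × cos 15.4491° ≈ 5e-08 × 106989 ≈ 0.00534946 m.
Combining orthogonally: (0.00555² + 0.00534946²)^½ ≈ 0.00770839 m.

0.0077 metres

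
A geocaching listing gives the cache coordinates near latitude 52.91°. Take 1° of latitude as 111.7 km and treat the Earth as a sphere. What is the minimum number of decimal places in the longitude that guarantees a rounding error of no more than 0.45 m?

At 52.91° one degree of longitude covers 111700 × cos 52.91° ≈ 111700 × 0.6031 ≈ 67362.8 m.
N decimal places → at most half a unit in the last place, 0.5 × 10⁻ᴺ° = 67362.8/2 × 10⁻ᴺ m.
Need 0.5 × 67362.8 × 10⁻ᴺ ≤ 0.45 → 10⁻ᴺ ≤ 1.336e-05, so N ≥ 4.87.
At 4 places the error can reach 3.37 m, but 5 places keeps it to 0.337 m.

5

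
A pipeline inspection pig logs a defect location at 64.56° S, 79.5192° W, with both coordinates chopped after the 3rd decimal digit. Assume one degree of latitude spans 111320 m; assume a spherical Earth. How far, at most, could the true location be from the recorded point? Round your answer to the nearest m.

121 m

Truncating at 3 decimal places can drop up to a full unit in the last place, so each coordinate may be off by as much as 0.001°.
Latitude error → 0.001 × 111320 = 111.32 m along the meridian.
E–W at 64.56°: 0.001° × 111320 × cos 64.56° = 0.001 × 111320 × 0.4296 ≈ 47.8193 m.
Worst case both components are at the extreme and orthogonal: √(111.32² + 47.8193²) ≈ 121.156 m.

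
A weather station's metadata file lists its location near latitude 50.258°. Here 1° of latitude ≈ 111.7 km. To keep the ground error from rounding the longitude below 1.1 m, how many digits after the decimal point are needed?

5

At 50.258° one degree of longitude covers 111700 × cos 50.258° ≈ 111700 × 0.6393 ≈ 71413.3 m.
N decimal places → at most half a unit in the last place, 0.5 × 10⁻ᴺ° = 71413.3/2 × 10⁻ᴺ m.
Need 0.5 × 71413.3 × 10⁻ᴺ ≤ 1.1 → 10⁻ᴺ ≤ 3.081e-05, so N ≥ 4.51.
So 5 decimal places suffice (0.357 m); 4 would allow up to 3.57 m.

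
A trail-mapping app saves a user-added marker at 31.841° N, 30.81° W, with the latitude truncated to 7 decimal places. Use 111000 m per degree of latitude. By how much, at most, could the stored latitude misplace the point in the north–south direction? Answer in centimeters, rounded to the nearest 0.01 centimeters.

Truncating at 7 decimal places can drop up to a full unit in the last place, so the latitude may be off by as much as 1e-07°.
So the N–S error is at most 1e-07 × 111000 = 0.0111 m.
That is 0.0111 m = 1.11 cm.

1.11 centimeters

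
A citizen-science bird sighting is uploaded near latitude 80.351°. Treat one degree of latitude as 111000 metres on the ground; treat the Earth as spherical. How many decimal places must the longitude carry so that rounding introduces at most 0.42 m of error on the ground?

5

At 80.351° one degree of longitude covers 111000 × cos 80.351° ≈ 111000 × 0.1676 ≈ 18604.9 m.
N decimal places → at most half a unit in the last place, 0.5 × 10⁻ᴺ° = 18604.9/2 × 10⁻ᴺ m.
Setting 9302.46 × 10⁻ᴺ ≤ 0.42 gives 10ᴺ ≥ 2.215e+04, i.e. N ≥ 4.35.
At 4 places the error can reach 0.93 m, but 5 places keeps it to 0.093 m.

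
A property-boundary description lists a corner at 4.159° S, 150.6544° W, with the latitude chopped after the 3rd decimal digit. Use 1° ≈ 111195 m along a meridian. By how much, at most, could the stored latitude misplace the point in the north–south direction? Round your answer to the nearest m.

Truncating at 3 decimal places can drop up to a full unit in the last place, so the latitude may be off by as much as 0.001°.
Along the meridian that is 0.001° × 111195 m/° = 111.195 m.

111 m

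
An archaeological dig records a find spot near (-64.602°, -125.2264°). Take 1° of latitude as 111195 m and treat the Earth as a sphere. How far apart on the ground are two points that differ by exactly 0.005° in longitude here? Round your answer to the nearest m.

238 m

One degree of longitude here spans 111195 × cos 64.602° = 111195 × 0.4289 ≈ 47691.9 m; 0.005° of that is 238.46 m.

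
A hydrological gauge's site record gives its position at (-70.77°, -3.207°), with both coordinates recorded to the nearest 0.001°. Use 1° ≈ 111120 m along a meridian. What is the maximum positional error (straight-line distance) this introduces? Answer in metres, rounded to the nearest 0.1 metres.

Rounding to 3 decimal places leaves each coordinate within ±0.0005° of the true value.
North–south component: 0.0005° × 111120 = 55.56 m.
East–west component at 70.77°: 0.0005° × 111120 × cos 70.77° ≈ 0.0005 × 36598.6 ≈ 18.2993 m.
The two errors are perpendicular, so the maximum displacement is √(55.56² + 18.2993²) ≈ 58.496 m.

58.5 metres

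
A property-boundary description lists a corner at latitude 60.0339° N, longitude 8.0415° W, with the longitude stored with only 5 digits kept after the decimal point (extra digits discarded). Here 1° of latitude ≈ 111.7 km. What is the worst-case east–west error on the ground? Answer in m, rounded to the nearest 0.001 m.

Truncating at 5 decimal places can drop up to a full unit in the last place, so the longitude may be off by as much as 1e-05°.
One degree of longitude at 60.0339° is 111700 × cos 60.0339° ≈ 111700 × 0.4995 = 55792.8 m.
Maximum E–W displacement: 1e-05 × 55792.8 = 0.557928 m.

0.558 m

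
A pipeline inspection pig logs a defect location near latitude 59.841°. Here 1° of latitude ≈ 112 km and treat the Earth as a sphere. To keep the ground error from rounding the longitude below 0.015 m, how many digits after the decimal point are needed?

7 decimal places

At 59.841° one degree of longitude covers 112000 × cos 59.841° ≈ 112000 × 0.5024 ≈ 56269 m.
Rounding to N decimal places gives at most 0.5 × 10⁻ᴺ degrees of error, i.e. 0.5 × 10⁻ᴺ × 56269 m.
Need 0.5 × 56269 × 10⁻ᴺ ≤ 0.015 → 10⁻ᴺ ≤ 5.332e-07, so N ≥ 6.27.
So 7 decimal places suffice (0.00281 m); 6 would allow up to 0.0281 m.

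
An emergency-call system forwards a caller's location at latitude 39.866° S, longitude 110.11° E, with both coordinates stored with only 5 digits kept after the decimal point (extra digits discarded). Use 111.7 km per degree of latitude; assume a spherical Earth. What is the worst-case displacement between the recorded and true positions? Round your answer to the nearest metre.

Truncating at 5 decimal places can drop up to a full unit in the last place, so each coordinate may be off by as much as 1e-05°.
North–south component: 1e-05° × 111700 = 1.117 m.
East–west component at 39.866°: 1e-05° × 111700 × cos 39.866° ≈ 1e-05 × 85734.9 ≈ 0.857349 m.
The two errors are perpendicular, so the maximum displacement is √(1.117² + 0.857349²) ≈ 1.4081 m.

1 metres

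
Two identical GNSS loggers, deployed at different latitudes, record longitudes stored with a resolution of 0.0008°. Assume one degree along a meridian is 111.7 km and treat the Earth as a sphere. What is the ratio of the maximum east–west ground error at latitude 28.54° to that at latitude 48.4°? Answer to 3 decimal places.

1.323

With a 0.0008° grid the true value lies within half a step, ±0.0008°/2 = ±0.0004°, of the stored one.
Error at 28.54° = 0.0004° × 111700 × cos 28.54° ≈ 44.68 × 0.8785 = 39.251 m.
Error at 48.4° = 0.0004° × 111700 × cos 48.4° ≈ 44.68 × 0.6639 = 29.664 m.
The ratio reduces to cos 28.54° / cos 48.4° = 0.8785/0.6639 ≈ 1.3232.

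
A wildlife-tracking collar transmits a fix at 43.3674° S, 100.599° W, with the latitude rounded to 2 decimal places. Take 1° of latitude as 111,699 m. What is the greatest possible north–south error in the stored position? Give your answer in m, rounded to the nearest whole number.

Rounding to 2 decimal places leaves the latitude within ±0.005° of the true value.
North–south distance: 0.005° × 111699 m/° = 558.495 m.

558 m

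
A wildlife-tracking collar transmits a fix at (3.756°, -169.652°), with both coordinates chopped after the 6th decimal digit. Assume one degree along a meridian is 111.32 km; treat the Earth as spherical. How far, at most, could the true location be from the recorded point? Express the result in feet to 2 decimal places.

Truncating at 6 decimal places can drop up to a full unit in the last place, so each coordinate may be off by as much as 1e-06°.
N–S: 1e-06° × 111320 m/° = 0.11132 m.
E–W at 3.756°: 1e-06° × 111320 × cos 3.756° = 1e-06 × 111320 × 0.9979 ≈ 0.111081 m.
Combining orthogonally: (0.11132² + 0.111081²)^½ ≈ 0.157261 m.
In feet: 0.157261 m ÷ 0.3048 ≈ 0.51595 ft.

0.52 feet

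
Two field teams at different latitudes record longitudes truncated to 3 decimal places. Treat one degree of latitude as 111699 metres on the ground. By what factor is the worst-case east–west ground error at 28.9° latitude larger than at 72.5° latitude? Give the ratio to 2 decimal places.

Truncating at 3 decimal places can drop up to a full unit in the last place, so the longitude may be off by as much as 0.001°.
At 28.9°: 0.001° × 111699 × cos 28.9° = 0.001 × 111699 × 0.8755 ≈ 97.789 m.
Error at 72.5° = 0.001° × 111699 × cos 72.5° ≈ 111.7 × 0.3007 = 33.589 m.
Ratio: 97.789 / 33.589 = cos 28.9° / cos 72.5° ≈ 2.9114.

2.91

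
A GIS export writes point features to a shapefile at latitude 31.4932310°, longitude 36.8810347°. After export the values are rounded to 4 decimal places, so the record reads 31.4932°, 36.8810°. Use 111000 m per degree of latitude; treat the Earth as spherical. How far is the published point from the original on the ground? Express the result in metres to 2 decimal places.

The latitude changed by +0.0000310° and the longitude by +0.0000347°.
N–S: 0.0000310° × 111000 m/° = 3.441 m.
East–west at this latitude: 0.0000347° × 111000 × cos 31.4932° ≈ 0.0000347 × 94649.9 = 3.28435 m.
Combined displacement = (3.441² + 3.28435²)^½ ≈ 4.75683 m.

4.76 metres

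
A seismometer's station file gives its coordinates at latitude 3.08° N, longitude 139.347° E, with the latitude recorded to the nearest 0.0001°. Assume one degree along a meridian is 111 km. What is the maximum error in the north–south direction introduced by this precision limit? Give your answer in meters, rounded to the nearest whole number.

6 meters

Rounding to 4 decimal places leaves the latitude within ±5e-05° of the true value.
So the N–S error is at most 5e-05 × 111000 = 5.55 m.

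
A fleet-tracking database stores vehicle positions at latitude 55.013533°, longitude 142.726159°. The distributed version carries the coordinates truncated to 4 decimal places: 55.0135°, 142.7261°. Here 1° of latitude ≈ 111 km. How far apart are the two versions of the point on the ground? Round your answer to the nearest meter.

5 meters

The latitude changed by +0.000033° and the longitude by +0.000059°.
North–south shift: 0.000033 × 111000 = 3.663 m.
East–west at this latitude: 0.000059° × 111000 × cos 55.0135° ≈ 0.000059 × 63645.6 = 3.75509 m.
Distance: √(3.663² + 3.75509²) ≈ 5.24578 m.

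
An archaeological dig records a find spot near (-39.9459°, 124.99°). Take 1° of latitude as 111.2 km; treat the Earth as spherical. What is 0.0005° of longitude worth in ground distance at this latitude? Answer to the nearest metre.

0.0005° of longitude at 39.9459° is 0.0005 × 111200 × cos 39.9459° ≈ 0.0005 × 85251.6 = 42.6258 m.

43 metres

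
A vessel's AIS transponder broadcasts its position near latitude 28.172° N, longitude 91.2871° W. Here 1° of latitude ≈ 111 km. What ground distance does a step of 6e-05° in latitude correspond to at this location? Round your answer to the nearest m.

7 m

Along a meridian 6e-05° is 6e-05 × 111000 = 6.66 m.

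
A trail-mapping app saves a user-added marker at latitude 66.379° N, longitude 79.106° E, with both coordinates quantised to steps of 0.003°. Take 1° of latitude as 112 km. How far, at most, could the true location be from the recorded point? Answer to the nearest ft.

594 ft

With a 0.003° grid the true value lies within half a step, ±0.003°/2 = ±0.0015°, of the stored one.
Latitude error → 0.0015 × 112000 = 168 m along the meridian.
E–W at 66.379°: 0.0015° × 112000 × cos 66.379° = 0.0015 × 112000 × 0.4007 ≈ 67.3151 m.
The two errors are perpendicular, so the maximum displacement is √(168² + 67.3151²) ≈ 180.984 m.
Converting: 180.984 m × 3.2808 ft/m ≈ 593.78 ft.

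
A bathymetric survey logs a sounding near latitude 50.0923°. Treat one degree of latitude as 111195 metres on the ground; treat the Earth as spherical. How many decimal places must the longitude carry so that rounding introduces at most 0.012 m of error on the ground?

At 50.0923° one degree of longitude covers 111195 × cos 50.0923° ≈ 111195 × 0.6416 ≈ 71337.5 m.
Rounding to N decimal places gives at most 0.5 × 10⁻ᴺ degrees of error, i.e. 0.5 × 10⁻ᴺ × 71337.5 m.
Setting 35668.7 × 10⁻ᴺ ≤ 0.012 gives 10ᴺ ≥ 2.972e+06, i.e. N ≥ 6.47.
N = 6 would give 0.0357 m (too coarse); N = 7 gives 0.00357 m ≤ 0.012 m.

7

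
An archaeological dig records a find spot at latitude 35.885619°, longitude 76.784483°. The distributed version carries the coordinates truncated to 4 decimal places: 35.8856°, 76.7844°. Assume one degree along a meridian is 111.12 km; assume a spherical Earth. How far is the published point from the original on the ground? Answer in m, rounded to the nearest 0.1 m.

The latitude changed by +0.000019° and the longitude by +0.000083°.
North–south shift: 0.000019 × 111120 = 2.11128 m.
East–west at this latitude: 0.000083° × 111120 × cos 35.8856° ≈ 0.000083 × 90028.2 = 7.47234 m.
Hypotenuse of the two orthogonal shifts: √(2.11128² + 7.47234²) = 7.76488 m.

7.8 m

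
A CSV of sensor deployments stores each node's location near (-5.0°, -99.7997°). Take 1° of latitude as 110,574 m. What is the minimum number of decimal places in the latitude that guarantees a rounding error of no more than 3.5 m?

One degree of latitude covers 110574 m.
With N decimal places the half-ulp bound is 0.5·10⁻ᴺ°, or 0.5·10⁻ᴺ × 110574 m on the ground.
Setting 55287 × 10⁻ᴺ ≤ 3.5 gives 10ᴺ ≥ 1.58e+04, i.e. N ≥ 4.20.
N = 4 would give 5.53 m (too coarse); N = 5 gives 0.553 m ≤ 3.5 m.

5 decimal places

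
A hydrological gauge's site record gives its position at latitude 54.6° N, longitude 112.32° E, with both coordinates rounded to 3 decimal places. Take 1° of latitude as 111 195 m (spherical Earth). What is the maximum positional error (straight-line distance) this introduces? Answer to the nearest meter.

64 meters

Rounding to 3 decimal places leaves each coordinate within ±0.0005° of the true value.
Latitude error → 0.0005 × 111195 = 55.5975 m along the meridian.
East–west component at 54.6°: 0.0005° × 111195 × cos 54.6° ≈ 0.0005 × 64413.2 ≈ 32.2066 m.
Worst case both components are at the extreme and orthogonal: √(55.5975² + 32.2066²) ≈ 64.2522 m.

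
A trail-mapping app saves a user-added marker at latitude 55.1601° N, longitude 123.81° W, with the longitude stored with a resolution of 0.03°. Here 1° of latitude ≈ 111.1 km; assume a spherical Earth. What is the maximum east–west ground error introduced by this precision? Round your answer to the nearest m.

With a 0.03° grid the true value lies within half a step, ±0.03°/2 = ±0.015°, of the stored one.
One degree of longitude at 55.1601° is 111100 × cos 55.1601° ≈ 111100 × 0.5713 = 63469.8 m.
So at most 0.015° × 63469.8 ≈ 952.047 m east–west.

952 m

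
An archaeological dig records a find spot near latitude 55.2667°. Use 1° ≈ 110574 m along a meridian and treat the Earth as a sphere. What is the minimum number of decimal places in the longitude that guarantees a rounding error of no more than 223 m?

At 55.2667° one degree of longitude covers 110574 × cos 55.2667° ≈ 110574 × 0.5698 ≈ 63000.3 m.
With N decimal places the half-ulp bound is 0.5·10⁻ᴺ°, or 0.5·10⁻ᴺ × 63000.3 m on the ground.
Need 0.5 × 63000.3 × 10⁻ᴺ ≤ 223 → 10⁻ᴺ ≤ 7.079e-03, so N ≥ 2.15.
N = 2 would give 315 m (too coarse); N = 3 gives 31.5 m ≤ 223 m.

3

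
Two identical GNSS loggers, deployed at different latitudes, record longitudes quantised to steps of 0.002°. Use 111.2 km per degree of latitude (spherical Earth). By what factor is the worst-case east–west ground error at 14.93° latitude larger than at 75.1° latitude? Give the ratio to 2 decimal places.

With a 0.002° grid the true value lies within half a step, ±0.002°/2 = ±0.001°, of the stored one.
Error at 14.93° = 0.001° × 111200 × cos 14.93° ≈ 111.2 × 0.9662 = 107.45 m.
At 75.1°: 0.001° × 111200 × cos 75.1° = 0.001 × 111200 × 0.2571 ≈ 28.593 m.
Ratio: 107.45 / 28.593 = cos 14.93° / cos 75.1° ≈ 3.7578.

3.76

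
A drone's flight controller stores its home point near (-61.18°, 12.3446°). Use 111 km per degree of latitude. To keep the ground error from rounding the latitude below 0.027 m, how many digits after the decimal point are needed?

One degree of latitude covers 111000 m.
With N decimal places the half-ulp bound is 0.5·10⁻ᴺ°, or 0.5·10⁻ᴺ × 111000 m on the ground.
Setting 55500 × 10⁻ᴺ ≤ 0.027 gives 10ᴺ ≥ 2.056e+06, i.e. N ≥ 6.31.
N = 6 would give 0.0555 m (too coarse); N = 7 gives 0.00555 m ≤ 0.027 m.

7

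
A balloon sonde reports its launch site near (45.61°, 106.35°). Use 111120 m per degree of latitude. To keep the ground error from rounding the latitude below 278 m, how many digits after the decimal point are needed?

3 decimal places

One degree of latitude covers 111120 m.
With N decimal places the half-ulp bound is 0.5·10⁻ᴺ°, or 0.5·10⁻ᴺ × 111120 m on the ground.
Setting 55560 × 10⁻ᴺ ≤ 278 gives 10ᴺ ≥ 199.9, i.e. N ≥ 2.30.
At 2 places the error can reach 556 m, but 3 places keeps it to 55.6 m.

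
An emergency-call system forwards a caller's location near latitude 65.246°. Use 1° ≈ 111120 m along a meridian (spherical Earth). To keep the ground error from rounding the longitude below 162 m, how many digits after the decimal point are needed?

3 decimal places

At 65.246° one degree of longitude covers 111120 × cos 65.246° ≈ 111120 × 0.4187 ≈ 46528.5 m.
With N decimal places the half-ulp bound is 0.5·10⁻ᴺ°, or 0.5·10⁻ᴺ × 46528.5 m on the ground.
Need 0.5 × 46528.5 × 10⁻ᴺ ≤ 162 → 10⁻ᴺ ≤ 6.963e-03, so N ≥ 2.16.
N = 2 would give 233 m (too coarse); N = 3 gives 23.3 m ≤ 162 m.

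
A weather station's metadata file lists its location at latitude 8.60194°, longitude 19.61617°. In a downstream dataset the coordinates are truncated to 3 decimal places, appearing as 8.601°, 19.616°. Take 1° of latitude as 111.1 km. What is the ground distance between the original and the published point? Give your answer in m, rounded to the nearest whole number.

The latitude changed by +0.00094° and the longitude by +0.00017°.
N–S: 0.00094° × 111100 m/° = 104.434 m.
E–W at 8.601°: 0.00017° × 111100 × cos 8.601° = 0.00017 × 111100 × 0.9888 ≈ 18.6746 m.
Hypotenuse of the two orthogonal shifts: √(104.434² + 18.6746²) = 106.091 m.

106 m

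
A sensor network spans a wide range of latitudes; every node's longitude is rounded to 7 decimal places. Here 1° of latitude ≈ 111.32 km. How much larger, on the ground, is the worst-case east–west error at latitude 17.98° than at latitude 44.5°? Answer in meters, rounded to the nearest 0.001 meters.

0.001 meters

Rounding to 7 decimal places leaves the longitude within ±5e-08° of the true value.
At 17.98°: 5e-08° × 111320 × cos 17.98° = 5e-08 × 111320 × 0.9512 ≈ 0.0052942 m.
At 44.5°: 5e-08° × 111320 × cos 44.5° = 5e-08 × 111320 × 0.7133 ≈ 0.00397 m.
Difference: 0.0052942 − 0.00397 = 0.0013242 m.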